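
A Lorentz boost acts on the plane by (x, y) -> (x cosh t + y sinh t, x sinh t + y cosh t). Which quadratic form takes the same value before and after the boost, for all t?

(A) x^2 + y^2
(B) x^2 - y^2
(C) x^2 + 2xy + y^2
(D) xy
B

Write x' = x cosh t + y sinh t, y' = x sinh t + y cosh t and substitute into each option:
(A) x^2 + y^2: (x cosh t + y sinh t)^2 + (x sinh t + y cosh t)^2 = (x^2 + y^2)(cosh^2 t + sinh^2 t) + 4xy sinh t cosh t = (x^2 + y^2) cosh 2t + 2xy sinh 2t   [not invariant for t != 0]
(B) x^2 - y^2: (x cosh t + y sinh t)^2 - (x sinh t + y cosh t)^2 = x^2(cosh^2 t - sinh^2 t) + 2xy(cosh t sinh t - sinh t cosh t) + y^2(sinh^2 t - cosh^2 t) = x^2 - y^2   [invariant, using cosh^2 t - sinh^2 t = 1]
(C) x^2 + 2xy + y^2: (x' + y')^2 with x' + y' = (x + y)(cosh t + sinh t) = (x + y)e^t, so it becomes (x + y)^2 e^(2t)   [not invariant for t != 0]
(D) xy: (x cosh t + y sinh t)(x sinh t + y cosh t) = xy(cosh^2 t + sinh^2 t) + (x^2 + y^2) sinh t cosh t = xy cosh 2t + (x^2 + y^2)(sinh 2t)/2   [not invariant for t != 0]

Only (B) x^2 - y^2 is unchanged; it is the Minkowski form preserved by Lorentz boosts, just as x^2 + y^2 is preserved by ordinary rotations.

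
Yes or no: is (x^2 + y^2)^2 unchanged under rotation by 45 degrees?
Yes

Applying rotation by 45 degrees: x' = x*cos(45 degrees) - y*sin(45 degrees) = sqrt(2)x/2 - sqrt(2)y/2, y' = x*sin(45 degrees) + y*cos(45 degrees) = sqrt(2)x/2 + sqrt(2)y/2

Substituting into (x^2 + y^2)^2:
((sqrt(2)x/2 - sqrt(2)y/2)^2 + (sqrt(2)x/2 + sqrt(2)y/2)^2)^2
= x^4 + 2x^2y^2 + y^4 = (x^2 + y^2)^2

This equals the original expression (x^2 + y^2)^2, so it IS invariant.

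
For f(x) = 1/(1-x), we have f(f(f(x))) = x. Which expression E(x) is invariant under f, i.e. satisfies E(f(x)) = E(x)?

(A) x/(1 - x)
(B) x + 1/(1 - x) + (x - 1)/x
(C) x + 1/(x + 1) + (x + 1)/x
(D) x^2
B

Replace x by f(x) = 1/(1 - x) in each option and simplify. As a quick numerical cross-check, also compare E(5) with E(f(5)) = E(-1/4).

(A) x/(1 - x)  ->  (1/(1 - x))/(1 - (1/(1 - x))) = -1/x; check: E(5) = -5/4 but E(-1/4) = -1/5.   [not invariant]
(B) x + 1/(1 - x) + (x - 1)/x  ->  (1/(1 - x)) + 1/(1 - (1/(1 - x))) + ((1/(1 - x)) - 1)/(1/(1 - x)), which simplifies back to x + 1/(1 - x) + (x - 1)/x; check: E(5) = 111/20, E(-1/4) = 111/20.   [invariant]
(C) x + 1/(x + 1) + (x + 1)/x  ->  (1/(1 - x)) + 1/((1/(1 - x)) + 1) + ((1/(1 - x)) + 1)/(1/(1 - x)) = (-x^3 + 6x^2 - 11x + 7)/(x^2 - 3x + 2); check: E(5) = 191/30 but E(-1/4) = -23/12.   [not invariant]
(D) x^2  ->  (1/(1 - x))^2 = (x - 1)^(-2); check: E(5) = 25 but E(-1/4) = 1/16.   [not invariant]

Only (B) is unchanged. Indeed f(f(x)) = 1/(1 - 1/(1-x)) = (1-x)/(-x) = (x-1)/x, so E(x) = x + f(x) + f(f(x)) is the sum over the whole 3-cycle; applying f just permutes the three terms cyclically (x -> f(x) -> f(f(x)) -> x), leaving the sum unchanged.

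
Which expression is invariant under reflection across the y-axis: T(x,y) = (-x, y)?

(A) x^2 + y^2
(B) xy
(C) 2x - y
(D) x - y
A

The map is reflection across the y-axis: T(x,y) = (-x, y).
Substitute the transformed coordinates into each option and compare with the original:
(A) x^2 + y^2  ->  (-x)^2 + (y)^2 = x^2 + y^2   [equals x^2 + y^2: invariant]
(B) xy  ->  (-x)(y) = -xy   [differs from xy: not invariant]
(C) 2x - y  ->  2(-x) - (y) = -2x - y   [differs from 2x - y: not invariant]
(D) x - y  ->  (-x) - (y) = -x - y   [differs from x - y: not invariant]

Only option (A), x^2 + y^2, is unchanged by the transformation.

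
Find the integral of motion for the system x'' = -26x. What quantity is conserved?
E = (x')^2 + 26x^2

Multiply the equation by x':
x' * x'' = -26x * x'
The left side is d/dt[(x')^2/2] and the right side is d/dt[-26x^2/2], so
d/dt[(x')^2/2 + 26x^2/2] = 0, i.e. (x')^2/2 + 26x^2/2 = constant.
Multiplying by 2, the integral of motion is E = (x')^2 + 26x^2.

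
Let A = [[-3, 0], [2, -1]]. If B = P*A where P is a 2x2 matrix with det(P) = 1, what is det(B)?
3

By the multiplicative property of determinants, det(B) = det(P*A) = det(P) * det(A) = det(A),
so the determinant is invariant under multiplication by any determinant-1 matrix; we just need det(A).

det(A) = (-3)(-1) - (0)(2) = 3 - 0 = 3

Therefore det(B) = 1 * 3 = 3.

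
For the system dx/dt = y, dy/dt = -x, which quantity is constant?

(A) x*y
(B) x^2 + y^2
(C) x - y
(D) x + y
B

A first integral I satisfies dI/dt = 0 along every solution. Differentiate each option and use the equation of motion:
(A) d/dt[x*y] = (dx/dt)y + x(dy/dt) = y^2 - x^2, not identically 0
(B) d/dt[x^2 + y^2] = 2x*dx/dt + 2y*dy/dt = 2x*y + 2y*(-x) = 0
(C) d/dt[x - y] = y - (-x) = x + y, not identically 0
(D) d/dt[x + y] = y + (-x) = y - x, not identically 0

Only (B) has zero time-derivative. So x^2 + y^2 (the squared radius; trajectories are circles) is the conserved quantity.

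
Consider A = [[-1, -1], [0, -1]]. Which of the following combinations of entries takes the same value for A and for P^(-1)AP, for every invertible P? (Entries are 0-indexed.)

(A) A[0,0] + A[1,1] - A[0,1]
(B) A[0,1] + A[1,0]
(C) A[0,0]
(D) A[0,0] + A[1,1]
D

A[0,0] + A[1,1] is the trace of A. By the cyclic property of the trace, tr(P^(-1)AP) = tr(APP^(-1)) = tr(A), so it is the same for every matrix similar to A.

The other combinations are not similarity invariants. For example, take P = [[1, 1], [1, 2]] (det P = 1), so P^(-1) = [[2, -1], [-1, 1]] and
B = P^(-1)AP = [[-3, -4], [1, 1]].
Evaluating each option on A and on B:
(A) A[0,0] + A[1,1] - A[0,1]: -1 for A, 2 for B -> changes
(B) A[0,1] + A[1,0]: -1 for A, -3 for B -> changes
(C) A[0,0]: -1 for A, -3 for B -> changes
(D) A[0,0] + A[1,1]: -2 for A, -2 for B -> unchanged

Only (D) A[0,0] + A[1,1] = -2 survives (and it does so for every P, not just this one), so it is the invariant.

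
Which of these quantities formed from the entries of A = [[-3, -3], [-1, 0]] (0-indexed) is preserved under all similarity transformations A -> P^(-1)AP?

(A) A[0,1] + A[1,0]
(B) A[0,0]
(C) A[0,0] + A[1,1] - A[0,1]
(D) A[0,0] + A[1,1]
D

A[0,0] + A[1,1] is the trace of A. By the cyclic property of the trace, tr(P^(-1)AP) = tr(APP^(-1)) = tr(A), so it is the same for every matrix similar to A.

The other combinations are not similarity invariants. For example, take P = [[2, 1], [1, 1]] (det P = 1), so P^(-1) = [[1, -1], [-1, 2]] and
B = P^(-1)AP = [[-7, -5], [5, 4]].
Evaluating each option on A and on B:
(A) A[0,1] + A[1,0]: -4 for A, 0 for B -> changes
(B) A[0,0]: -3 for A, -7 for B -> changes
(C) A[0,0] + A[1,1] - A[0,1]: 0 for A, 2 for B -> changes
(D) A[0,0] + A[1,1]: -3 for A, -3 for B -> unchanged

Only (D) A[0,0] + A[1,1] = -3 survives (and it does so for every P, not just this one), so it is the invariant.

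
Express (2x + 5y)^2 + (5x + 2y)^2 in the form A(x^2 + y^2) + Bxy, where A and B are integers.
29(x^2 + y^2) + 40xy

Expanding: (2x + 5y)^2 = 4x^2 + 20xy + 25y^2
(5x + 2y)^2 = 25x^2 + 20xy + 4y^2
Sum = (4+25)(x^2+y^2) + 40xy = 29(x^2 + y^2) + 40xy
This is symmetric in x and y.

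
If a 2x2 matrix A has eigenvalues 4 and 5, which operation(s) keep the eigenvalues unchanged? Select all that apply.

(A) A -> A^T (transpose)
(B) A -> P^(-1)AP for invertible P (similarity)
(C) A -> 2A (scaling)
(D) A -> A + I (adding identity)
A and B

Eigenvalues are preserved by:
1. Similarity transformations: A -> P^(-1)AP (same characteristic polynomial)
2. Transpose: A^T has the same eigenvalues as A

Eigenvalues are NOT preserved by:
- Adding identity: eigenvalues become 4+1, 5+1
- Scaling: eigenvalues become 8, 10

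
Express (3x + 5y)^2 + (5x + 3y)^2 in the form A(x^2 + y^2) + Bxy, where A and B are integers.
34(x^2 + y^2) + 60xy

Expanding: (3x + 5y)^2 = 9x^2 + 30xy + 25y^2
(5x + 3y)^2 = 25x^2 + 30xy + 9y^2
Sum = (9+25)(x^2+y^2) + 60xy = 34(x^2 + y^2) + 60xy
This is symmetric in x and y.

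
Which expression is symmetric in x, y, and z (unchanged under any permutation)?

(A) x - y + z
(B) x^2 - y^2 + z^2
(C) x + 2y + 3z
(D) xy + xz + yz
D

A symmetric expression is unchanged when the variables are permuted; here the transformation to test is the swap (x, y) -> (y, x).
A symmetric expression must survive every permutation; the single swap x <-> y already eliminates the distractors, and the keyed expression is also unchanged by x <-> z and y <-> z (each variable enters it in exactly the same way).
Substitute the transformed coordinates into each option and compare with the original:
(A) x - y + z  ->  (y) - (x) + z = -x + y + z   [differs from x - y + z: not invariant]
(B) x^2 - y^2 + z^2  ->  (y)^2 - (x)^2 + z^2 = -x^2 + y^2 + z^2   [differs from x^2 - y^2 + z^2: not invariant]
(C) x + 2y + 3z  ->  (y) + 2(x) + 3z = 2x + y + 3z   [differs from x + 2y + 3z: not invariant]
(D) xy + xz + yz  ->  (y)(x) + (y)z + (x)z = xy + xz + yz   [equals xy + xz + yz: invariant]

Only option (D), xy + xz + yz, is unchanged by the transformation.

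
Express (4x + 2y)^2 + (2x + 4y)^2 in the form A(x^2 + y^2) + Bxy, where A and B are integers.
20(x^2 + y^2) + 32xy

Expanding: (4x + 2y)^2 = 16x^2 + 16xy + 4y^2
(2x + 4y)^2 = 4x^2 + 16xy + 16y^2
Sum = (16+4)(x^2+y^2) + 32xy = 20(x^2 + y^2) + 32xy
This is symmetric in x and y.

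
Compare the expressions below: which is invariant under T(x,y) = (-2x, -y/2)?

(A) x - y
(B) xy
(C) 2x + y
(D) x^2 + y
B

An expression E(x,y) is invariant under T if E(T(x,y)) = E(x,y). Here T(x,y) = (-2x, -y/2).
Substitute the transformed coordinates into each option and compare with the original:
(A) x - y  ->  (-2x) - (-y/2) = -2x + y/2   [differs from x - y: not invariant]
(B) xy  ->  (-2x)(-y/2) = xy   [equals xy: invariant]
(C) 2x + y  ->  2(-2x) + (-y/2) = -4x - y/2   [differs from 2x + y: not invariant]
(D) x^2 + y  ->  (-2x)^2 + (-y/2) = 4x^2 - y/2   [differs from x^2 + y: not invariant]

Only option (B), xy, is unchanged by the transformation.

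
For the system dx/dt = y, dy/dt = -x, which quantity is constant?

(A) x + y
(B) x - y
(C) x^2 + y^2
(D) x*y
C

A first integral I satisfies dI/dt = 0 along every solution. Differentiate each option and use the equation of motion:
(A) d/dt[x + y] = y + (-x) = y - x, not identically 0
(B) d/dt[x - y] = y - (-x) = x + y, not identically 0
(C) d/dt[x^2 + y^2] = 2x*dx/dt + 2y*dy/dt = 2x*y + 2y*(-x) = 0
(D) d/dt[x*y] = (dx/dt)y + x(dy/dt) = y^2 - x^2, not identically 0

Only (C) has zero time-derivative. So x^2 + y^2 (the squared radius; trajectories are circles) is the conserved quantity.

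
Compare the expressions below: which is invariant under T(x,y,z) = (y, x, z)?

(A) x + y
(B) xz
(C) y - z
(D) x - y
A

Apply T(x,y,z) = (y, x, z) to each option, i.e. replace (x, y, z) by the transformed coordinates.
Substitute the transformed coordinates into each option and compare with the original:
(A) x + y  ->  (y) + (x) = x + y   [equals x + y: invariant]
(B) xz  ->  (y)(z) = yz   [differs from xz: not invariant]
(C) y - z  ->  (x) - (z) = x - z   [differs from y - z: not invariant]
(D) x - y  ->  (y) - (x) = -x + y   [differs from x - y: not invariant]

Only option (A), x + y, is unchanged by the transformation.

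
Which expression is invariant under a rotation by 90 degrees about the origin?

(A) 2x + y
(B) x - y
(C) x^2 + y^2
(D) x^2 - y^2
C

A rotation by 90 degrees sends (x, y) to (-y, x).
Substitute the transformed coordinates into each option and compare with the original:
(A) 2x + y  ->  2(-y) + (x) = x - 2y   [differs from 2x + y: not invariant]
(B) x - y  ->  (-y) - (x) = -x - y   [differs from x - y: not invariant]
(C) x^2 + y^2  ->  (-y)^2 + (x)^2 = x^2 + y^2   [equals x^2 + y^2: invariant]
(D) x^2 - y^2  ->  (-y)^2 - (x)^2 = -x^2 + y^2   [differs from x^2 - y^2: not invariant]

Only option (C), x^2 + y^2, is unchanged by the transformation.
Geometrically, x^2 + y^2 is the squared distance from the origin, which every rotation about the origin preserves.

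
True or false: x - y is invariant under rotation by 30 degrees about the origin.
False

Applying rotation by 30 degrees: x' = x*cos(30 degrees) - y*sin(30 degrees) = sqrt(3)x/2 - y/2, y' = x*sin(30 degrees) + y*cos(30 degrees) = x/2 + sqrt(3)y/2

Substituting into x - y:
(sqrt(3)x/2 - y/2) - (x/2 + sqrt(3)y/2)
= -x/2 + sqrt(3)x/2 - sqrt(3)y/2 - y/2

This differs from the original expression x - y, so it is NOT invariant.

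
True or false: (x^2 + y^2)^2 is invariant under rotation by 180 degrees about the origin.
True

Applying rotation by 180 degrees: x' = x*cos(180 degrees) - y*sin(180 degrees) = -x, y' = x*sin(180 degrees) + y*cos(180 degrees) = -y

Substituting into (x^2 + y^2)^2:
((-x)^2 + (-y)^2)^2
= x^4 + 2x^2y^2 + y^4 = (x^2 + y^2)^2

This equals the original expression (x^2 + y^2)^2, so it IS invariant.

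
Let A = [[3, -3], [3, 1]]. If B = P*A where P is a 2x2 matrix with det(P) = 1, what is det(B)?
12

By the multiplicative property of determinants, det(B) = det(P*A) = det(P) * det(A) = det(A),
so the determinant is invariant under multiplication by any determinant-1 matrix; we just need det(A).

det(A) = (3)(1) - (-3)(3) = 3 - (-9) = 12

Therefore det(B) = 1 * 12 = 12.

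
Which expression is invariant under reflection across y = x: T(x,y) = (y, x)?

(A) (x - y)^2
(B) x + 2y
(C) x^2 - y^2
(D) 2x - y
A

The map is reflection across y = x: T(x,y) = (y, x).
Substitute the transformed coordinates into each option and compare with the original:
(A) (x - y)^2  ->  ((y) - (x))^2 = x^2 - 2xy + y^2   [equals (x - y)^2: invariant]
(B) x + 2y  ->  (y) + 2(x) = 2x + y   [differs from x + 2y: not invariant]
(C) x^2 - y^2  ->  (y)^2 - (x)^2 = -x^2 + y^2   [differs from x^2 - y^2: not invariant]
(D) 2x - y  ->  2(y) - (x) = -x + 2y   [differs from 2x - y: not invariant]

Only option (A), (x - y)^2, is unchanged by the transformation.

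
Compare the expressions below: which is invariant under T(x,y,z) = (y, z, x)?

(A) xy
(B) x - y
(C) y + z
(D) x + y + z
D

Apply T(x,y,z) = (y, z, x) to each option, i.e. replace (x, y, z) by the transformed coordinates.
Substitute the transformed coordinates into each option and compare with the original:
(A) xy  ->  (y)(z) = yz   [differs from xy: not invariant]
(B) x - y  ->  (y) - (z) = y - z   [differs from x - y: not invariant]
(C) y + z  ->  (z) + (x) = x + z   [differs from y + z: not invariant]
(D) x + y + z  ->  (y) + (z) + (x) = x + y + z   [equals x + y + z: invariant]

Only option (D), x + y + z, is unchanged by the transformation.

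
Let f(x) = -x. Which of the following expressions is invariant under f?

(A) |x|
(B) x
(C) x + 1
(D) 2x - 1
A

For f(x) = -x:
Applying f replaces x by -x. Since |-x| = |x|, the absolute value is unchanged by f, whereas x -> -x, 2x - 1 -> -2x - 1 and x + 1 -> -x + 1 all change.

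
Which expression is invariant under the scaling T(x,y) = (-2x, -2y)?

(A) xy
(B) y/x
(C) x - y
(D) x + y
B

Under the uniform scaling T(x,y) = (-2x, -2y):
Substitute the transformed coordinates into each option and compare with the original:
(A) xy  ->  (-2x)(-2y) = 4xy   [differs from xy: not invariant]
(B) y/x  ->  (-2y)/(-2x) = y/x   [equals y/x: invariant]
(C) x - y  ->  (-2x) - (-2y) = -2x + 2y   [differs from x - y: not invariant]
(D) x + y  ->  (-2x) + (-2y) = -2x - 2y   [differs from x + y: not invariant]

Only option (B), y/x, is unchanged by the transformation.
The common factor -2 cancels in a ratio of coordinates, while sums, products and sums of squares pick up factors of -2 or 4.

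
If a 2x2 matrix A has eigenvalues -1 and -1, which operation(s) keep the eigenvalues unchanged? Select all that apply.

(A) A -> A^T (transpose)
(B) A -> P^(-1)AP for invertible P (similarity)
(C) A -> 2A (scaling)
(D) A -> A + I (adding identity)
A and B

Eigenvalues are preserved by:
1. Similarity transformations: A -> P^(-1)AP (same characteristic polynomial)
2. Transpose: A^T has the same eigenvalues as A

Eigenvalues are NOT preserved by:
- Adding identity: eigenvalues become -1+1, -1+1
- Scaling: eigenvalues become -2, -2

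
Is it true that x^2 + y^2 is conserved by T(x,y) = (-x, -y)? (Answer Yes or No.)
Yes

Substitute T(x,y) = (-x, -y) into the expression and compare with the original.

Original: x^2 + y^2
After applying T: (-x)^2 + (-y)^2 = x^2 + y^2

This is identical to the original x^2 + y^2, so the expression is invariant.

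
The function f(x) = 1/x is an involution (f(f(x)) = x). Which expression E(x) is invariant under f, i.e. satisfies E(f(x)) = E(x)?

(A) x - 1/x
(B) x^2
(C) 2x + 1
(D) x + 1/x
D

Replace x by f(x) = 1/x in each option and simplify. As a quick numerical cross-check, also compare E(5) with E(f(5)) = E(1/5).

(A) x - 1/x  ->  (1/x) - 1/(1/x) = -x + 1/x; check: E(5) = 24/5 but E(1/5) = -24/5.   [not invariant]
(B) x^2  ->  (1/x)^2 = x^(-2); check: E(5) = 25 but E(1/5) = 1/25.   [not invariant]
(C) 2x + 1  ->  2(1/x) + 1 = (x + 2)/x; check: E(5) = 11 but E(1/5) = 7/5.   [not invariant]
(D) x + 1/x  ->  (1/x) + 1/(1/x), which simplifies back to x + 1/x; check: E(5) = 26/5, E(1/5) = 26/5.   [invariant]

Only (D) is unchanged. E is symmetric under swapping x with f(x) = 1/x, which is exactly what an involution does.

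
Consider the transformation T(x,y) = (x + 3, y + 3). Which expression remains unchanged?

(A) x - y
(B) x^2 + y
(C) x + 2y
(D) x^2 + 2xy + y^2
A

An expression E(x,y) is invariant under T if E(T(x,y)) = E(x,y). Here T(x,y) = (x + 3, y + 3).
Substitute the transformed coordinates into each option and compare with the original:
(A) x - y  ->  (x + 3) - (y + 3) = x - y   [equals x - y: invariant]
(B) x^2 + y  ->  (x + 3)^2 + (y + 3) = x^2 + 6x + y + 12   [differs from x^2 + y: not invariant]
(C) x + 2y  ->  (x + 3) + 2(y + 3) = x + 2y + 9   [differs from x + 2y: not invariant]
(D) x^2 + 2xy + y^2  ->  (x + 3)^2 + 2(x + 3)(y + 3) + (y + 3)^2 = x^2 + 2xy + 12x + y^2 + 12y + 36   [differs from x^2 + 2xy + y^2: not invariant]

Only option (A), x - y, is unchanged by the transformation.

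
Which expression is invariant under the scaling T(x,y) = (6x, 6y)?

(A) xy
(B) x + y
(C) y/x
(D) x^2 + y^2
C

Under the uniform scaling T(x,y) = (6x, 6y):
Substitute the transformed coordinates into each option and compare with the original:
(A) xy  ->  (6x)(6y) = 36xy   [differs from xy: not invariant]
(B) x + y  ->  (6x) + (6y) = 6x + 6y   [differs from x + y: not invariant]
(C) y/x  ->  (6y)/(6x) = y/x   [equals y/x: invariant]
(D) x^2 + y^2  ->  (6x)^2 + (6y)^2 = 36x^2 + 36y^2   [differs from x^2 + y^2: not invariant]

Only option (C), y/x, is unchanged by the transformation.
The common factor 6 cancels in a ratio of coordinates, while sums, products and sums of squares pick up factors of 6 or 36.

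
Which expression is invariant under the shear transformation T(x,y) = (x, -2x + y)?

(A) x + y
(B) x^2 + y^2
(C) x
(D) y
C

Under the shear T(x,y) = (x, -2x + y):
Substitute the transformed coordinates into each option and compare with the original:
(A) x + y  ->  (x) + (-2x + y) = -x + y   [differs from x + y: not invariant]
(B) x^2 + y^2  ->  (x)^2 + (-2x + y)^2 = 5x^2 - 4xy + y^2   [differs from x^2 + y^2: not invariant]
(C) x  ->  (x) = x   [equals x: invariant]
(D) y  ->  (-2x + y) = -2x + y   [differs from y: not invariant]

Only option (C), x, is unchanged by the transformation.
A vertical shear moves points parallel to the y-axis, so the x-coordinate (and any function of x alone) is unchanged.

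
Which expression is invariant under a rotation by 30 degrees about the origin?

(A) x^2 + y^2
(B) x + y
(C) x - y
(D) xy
A

A rotation by 30 degrees sends (x, y) to (sqrt(3)x/2 - y/2, x/2 + sqrt(3)y/2).
Substitute the transformed coordinates into each option and compare with the original:
(A) x^2 + y^2  ->  (sqrt(3)x/2 - y/2)^2 + (x/2 + sqrt(3)y/2)^2 = x^2 + y^2   [equals x^2 + y^2: invariant]
(B) x + y  ->  (sqrt(3)x/2 - y/2) + (x/2 + sqrt(3)y/2) = x/2 + sqrt(3)x/2 - y/2 + sqrt(3)y/2   [differs from x + y: not invariant]
(C) x - y  ->  (sqrt(3)x/2 - y/2) - (x/2 + sqrt(3)y/2) = -x/2 + sqrt(3)x/2 - sqrt(3)y/2 - y/2   [differs from x - y: not invariant]
(D) xy  ->  (sqrt(3)x/2 - y/2)(x/2 + sqrt(3)y/2) = sqrt(3)x^2/4 + xy/2 - sqrt(3)y^2/4   [differs from xy: not invariant]

Only option (A), x^2 + y^2, is unchanged by the transformation.
Geometrically, x^2 + y^2 is the squared distance from the origin, which every rotation about the origin preserves.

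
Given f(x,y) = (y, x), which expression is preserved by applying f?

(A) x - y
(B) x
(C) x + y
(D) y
C

For f(x,y) = (y, x):
After applying f: x' = y, y' = x. So x' + y' = y + x = x + y.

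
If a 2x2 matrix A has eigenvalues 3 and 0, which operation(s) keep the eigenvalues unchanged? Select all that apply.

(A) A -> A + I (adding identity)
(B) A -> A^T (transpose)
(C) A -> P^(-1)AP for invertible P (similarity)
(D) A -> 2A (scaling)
B and C

Eigenvalues are preserved by:
1. Similarity transformations: A -> P^(-1)AP (same characteristic polynomial)
2. Transpose: A^T has the same eigenvalues as A

Eigenvalues are NOT preserved by:
- Adding identity: eigenvalues become 3+1, 0+1
- Scaling: eigenvalues become 6, 0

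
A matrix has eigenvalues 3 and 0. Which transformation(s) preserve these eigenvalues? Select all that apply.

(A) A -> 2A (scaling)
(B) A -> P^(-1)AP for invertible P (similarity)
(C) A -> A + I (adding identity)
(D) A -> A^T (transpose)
B and D

Eigenvalues are preserved by:
1. Similarity transformations: A -> P^(-1)AP (same characteristic polynomial)
2. Transpose: A^T has the same eigenvalues as A

Eigenvalues are NOT preserved by:
- Adding identity: eigenvalues become 3+1, 0+1
- Scaling: eigenvalues become 6, 0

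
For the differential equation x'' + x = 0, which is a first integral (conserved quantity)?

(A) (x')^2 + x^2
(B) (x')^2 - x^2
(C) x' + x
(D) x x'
A

A first integral I satisfies dI/dt = 0 along every solution. Differentiate each option and use the equation of motion:
(A) d/dt[(x')^2 + x^2] = 2x'x'' + 2x x' = 2x'(-x) + 2x x' = 0
(B) d/dt[(x')^2 - x^2] = 2x'x'' - 2x x' = -4x x', not identically 0
(C) d/dt[x' + x] = x'' + x' = -x + x', not identically 0
(D) d/dt[x x'] = (x')^2 + x x'' = (x')^2 - x^2, not identically 0

Only (A) has zero time-derivative. So the energy-like quantity (x')^2 + x^2 is the first integral.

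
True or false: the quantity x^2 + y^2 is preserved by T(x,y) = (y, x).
True

Substitute T(x,y) = (y, x) into the expression and compare with the original.

Original: x^2 + y^2
After applying T: (y)^2 + (x)^2 = x^2 + y^2

This is identical to the original x^2 + y^2, so the expression is invariant.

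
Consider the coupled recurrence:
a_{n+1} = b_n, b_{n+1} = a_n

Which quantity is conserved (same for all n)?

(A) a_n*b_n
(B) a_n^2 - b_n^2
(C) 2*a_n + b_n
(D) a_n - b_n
A

Replace a_n by a_{n+1} = b_n and b_n by b_{n+1} = a_n in each option and simplify:
(A) a_n*b_n  ->  (b_n)*(a_n) = a_n*b_n   [conserved]
(B) a_n^2 - b_n^2  ->  (b_n)^2 - (a_n)^2 = -a_n^2 + b_n^2   [not conserved]
(C) 2*a_n + b_n  ->  2*(b_n) + (a_n) = a_n + 2*b_n   [not conserved]
(D) a_n - b_n  ->  (b_n) - (a_n) = -a_n + b_n   [not conserved]

Only (A) a_n*b_n returns to itself after one step, so it is the conserved quantity.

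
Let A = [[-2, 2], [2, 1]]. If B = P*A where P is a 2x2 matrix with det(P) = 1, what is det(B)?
-6

By the multiplicative property of determinants, det(B) = det(P*A) = det(P) * det(A) = det(A),
so the determinant is invariant under multiplication by any determinant-1 matrix; we just need det(A).

det(A) = (-2)(1) - (2)(2) = -2 - 4 = -6

Therefore det(B) = 1 * (-6) = -6.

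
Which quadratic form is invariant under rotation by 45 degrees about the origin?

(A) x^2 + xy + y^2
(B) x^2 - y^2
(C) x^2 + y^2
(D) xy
C

Rotation by 45 degrees sends (x, y) to (sqrt(2)x/2 - sqrt(2)y/2, sqrt(2)x/2 + sqrt(2)y/2).
Substitute the transformed coordinates into each option and compare with the original:
(A) x^2 + xy + y^2  ->  (sqrt(2)x/2 - sqrt(2)y/2)^2 + (sqrt(2)x/2 - sqrt(2)y/2)(sqrt(2)x/2 + sqrt(2)y/2) + (sqrt(2)x/2 + sqrt(2)y/2)^2 = 3x^2/2 + y^2/2   [differs from x^2 + xy + y^2: not invariant]
(B) x^2 - y^2  ->  (sqrt(2)x/2 - sqrt(2)y/2)^2 - (sqrt(2)x/2 + sqrt(2)y/2)^2 = -2xy   [differs from x^2 - y^2: not invariant]
(C) x^2 + y^2  ->  (sqrt(2)x/2 - sqrt(2)y/2)^2 + (sqrt(2)x/2 + sqrt(2)y/2)^2 = x^2 + y^2   [equals x^2 + y^2: invariant]
(D) xy  ->  (sqrt(2)x/2 - sqrt(2)y/2)(sqrt(2)x/2 + sqrt(2)y/2) = x^2/2 - y^2/2   [differs from xy: not invariant]

Only option (C), x^2 + y^2, is unchanged by the transformation.
x^2 + y^2 is the squared distance from the origin, which rotations preserve.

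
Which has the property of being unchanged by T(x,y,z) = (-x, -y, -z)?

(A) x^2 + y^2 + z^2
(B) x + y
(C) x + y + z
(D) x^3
A

Apply T(x,y,z) = (-x, -y, -z) to each option, i.e. replace (x, y, z) by the transformed coordinates.
Substitute the transformed coordinates into each option and compare with the original:
(A) x^2 + y^2 + z^2  ->  (-x)^2 + (-y)^2 + (-z)^2 = x^2 + y^2 + z^2   [equals x^2 + y^2 + z^2: invariant]
(B) x + y  ->  (-x) + (-y) = -x - y   [differs from x + y: not invariant]
(C) x + y + z  ->  (-x) + (-y) + (-z) = -x - y - z   [differs from x + y + z: not invariant]
(D) x^3  ->  (-x)^3 = -x^3   [differs from x^3: not invariant]

Only option (A), x^2 + y^2 + z^2, is unchanged by the transformation.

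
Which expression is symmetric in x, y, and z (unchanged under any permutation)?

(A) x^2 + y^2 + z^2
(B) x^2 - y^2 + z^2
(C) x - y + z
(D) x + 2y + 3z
A

A symmetric expression is unchanged when the variables are permuted; here the transformation to test is the swap (x, y) -> (y, x).
A symmetric expression must survive every permutation; the single swap x <-> y already eliminates the distractors, and the keyed expression is also unchanged by x <-> z and y <-> z (each variable enters it in exactly the same way).
Substitute the transformed coordinates into each option and compare with the original:
(A) x^2 + y^2 + z^2  ->  (y)^2 + (x)^2 + z^2 = x^2 + y^2 + z^2   [equals x^2 + y^2 + z^2: invariant]
(B) x^2 - y^2 + z^2  ->  (y)^2 - (x)^2 + z^2 = -x^2 + y^2 + z^2   [differs from x^2 - y^2 + z^2: not invariant]
(C) x - y + z  ->  (y) - (x) + z = -x + y + z   [differs from x - y + z: not invariant]
(D) x + 2y + 3z  ->  (y) + 2(x) + 3z = 2x + y + 3z   [differs from x + 2y + 3z: not invariant]

Only option (A), x^2 + y^2 + z^2, is unchanged by the transformation.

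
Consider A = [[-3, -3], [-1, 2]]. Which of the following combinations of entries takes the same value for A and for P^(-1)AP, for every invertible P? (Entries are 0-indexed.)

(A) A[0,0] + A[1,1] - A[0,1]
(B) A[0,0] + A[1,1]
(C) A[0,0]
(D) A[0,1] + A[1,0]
B

A[0,0] + A[1,1] is the trace of A. By the cyclic property of the trace, tr(P^(-1)AP) = tr(APP^(-1)) = tr(A), so it is the same for every matrix similar to A.

The other combinations are not similarity invariants. For example, take P = [[1, 1], [1, 2]] (det P = 1), so P^(-1) = [[2, -1], [-1, 1]] and
B = P^(-1)AP = [[-13, -21], [7, 12]].
Evaluating each option on A and on B:
(A) A[0,0] + A[1,1] - A[0,1]: 2 for A, 20 for B -> changes
(B) A[0,0] + A[1,1]: -1 for A, -1 for B -> unchanged
(C) A[0,0]: -3 for A, -13 for B -> changes
(D) A[0,1] + A[1,0]: -4 for A, -14 for B -> changes

Only (B) A[0,0] + A[1,1] = -1 survives (and it does so for every P, not just this one), so it is the invariant.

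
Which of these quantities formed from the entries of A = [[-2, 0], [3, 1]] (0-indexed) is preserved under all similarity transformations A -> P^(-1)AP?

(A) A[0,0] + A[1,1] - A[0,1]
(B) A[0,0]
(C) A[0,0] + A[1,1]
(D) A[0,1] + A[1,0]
C

A[0,0] + A[1,1] is the trace of A. By the cyclic property of the trace, tr(P^(-1)AP) = tr(APP^(-1)) = tr(A), so it is the same for every matrix similar to A.

The other combinations are not similarity invariants. For example, take P = [[1, 1], [0, 1]] (det P = 1), so P^(-1) = [[1, -1], [0, 1]] and
B = P^(-1)AP = [[-5, -6], [3, 4]].
Evaluating each option on A and on B:
(A) A[0,0] + A[1,1] - A[0,1]: -1 for A, 5 for B -> changes
(B) A[0,0]: -2 for A, -5 for B -> changes
(C) A[0,0] + A[1,1]: -1 for A, -1 for B -> unchanged
(D) A[0,1] + A[1,0]: 3 for A, -3 for B -> changes

Only (C) A[0,0] + A[1,1] = -1 survives (and it does so for every P, not just this one), so it is the invariant.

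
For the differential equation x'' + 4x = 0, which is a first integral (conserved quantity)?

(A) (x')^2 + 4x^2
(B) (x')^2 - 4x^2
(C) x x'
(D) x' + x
A

A first integral I satisfies dI/dt = 0 along every solution. Differentiate each option and use the equation of motion:
(A) d/dt[(x')^2 + 4x^2] = 2x'x'' + 8x x' = 2x'(-4x) + 8x x' = 0
(B) d/dt[(x')^2 - 4x^2] = 2x'x'' - 8x x' = -16x x', not identically 0
(C) d/dt[x x'] = (x')^2 + x x'' = (x')^2 - 4x^2, not identically 0
(D) d/dt[x' + x] = x'' + x' = -4x + x', not identically 0

Only (A) has zero time-derivative. So the energy-like quantity (x')^2 + 4x^2 is the first integral.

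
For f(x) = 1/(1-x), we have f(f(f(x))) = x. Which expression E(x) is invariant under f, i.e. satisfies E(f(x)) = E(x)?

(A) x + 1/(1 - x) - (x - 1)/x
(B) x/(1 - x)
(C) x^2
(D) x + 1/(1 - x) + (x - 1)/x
D

Replace x by f(x) = 1/(1 - x) in each option and simplify. As a quick numerical cross-check, also compare E(3) with E(f(3)) = E(-1/2).

(A) x + 1/(1 - x) - (x - 1)/x  ->  (1/(1 - x)) + 1/(1 - (1/(1 - x))) - ((1/(1 - x)) - 1)/(1/(1 - x)) = (x^2(1 - x) - x + (x - 1)^2)/(x(x - 1)); check: E(3) = 11/6 but E(-1/2) = -17/6.   [not invariant]
(B) x/(1 - x)  ->  (1/(1 - x))/(1 - (1/(1 - x))) = -1/x; check: E(3) = -3/2 but E(-1/2) = -1/3.   [not invariant]
(C) x^2  ->  (1/(1 - x))^2 = (x - 1)^(-2); check: E(3) = 9 but E(-1/2) = 1/4.   [not invariant]
(D) x + 1/(1 - x) + (x - 1)/x  ->  (1/(1 - x)) + 1/(1 - (1/(1 - x))) + ((1/(1 - x)) - 1)/(1/(1 - x)), which simplifies back to x + 1/(1 - x) + (x - 1)/x; check: E(3) = 19/6, E(-1/2) = 19/6.   [invariant]

Only (D) is unchanged. Indeed f(f(x)) = 1/(1 - 1/(1-x)) = (1-x)/(-x) = (x-1)/x, so E(x) = x + f(x) + f(f(x)) is the sum over the whole 3-cycle; applying f just permutes the three terms cyclically (x -> f(x) -> f(f(x)) -> x), leaving the sum unchanged.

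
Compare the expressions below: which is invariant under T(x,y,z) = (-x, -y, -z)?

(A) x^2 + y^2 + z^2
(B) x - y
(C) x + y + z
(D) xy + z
A

Apply T(x,y,z) = (-x, -y, -z) to each option, i.e. replace (x, y, z) by the transformed coordinates.
Substitute the transformed coordinates into each option and compare with the original:
(A) x^2 + y^2 + z^2  ->  (-x)^2 + (-y)^2 + (-z)^2 = x^2 + y^2 + z^2   [equals x^2 + y^2 + z^2: invariant]
(B) x - y  ->  (-x) - (-y) = -x + y   [differs from x - y: not invariant]
(C) x + y + z  ->  (-x) + (-y) + (-z) = -x - y - z   [differs from x + y + z: not invariant]
(D) xy + z  ->  (-x)(-y) + (-z) = xy - z   [differs from xy + z: not invariant]

Only option (A), x^2 + y^2 + z^2, is unchanged by the transformation.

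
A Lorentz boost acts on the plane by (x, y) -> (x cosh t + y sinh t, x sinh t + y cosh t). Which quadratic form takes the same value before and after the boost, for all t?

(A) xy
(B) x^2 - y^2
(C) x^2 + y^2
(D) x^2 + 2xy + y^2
B

Write x' = x cosh t + y sinh t, y' = x sinh t + y cosh t and substitute into each option:
(A) xy: (x cosh t + y sinh t)(x sinh t + y cosh t) = xy(cosh^2 t + sinh^2 t) + (x^2 + y^2) sinh t cosh t = xy cosh 2t + (x^2 + y^2)(sinh 2t)/2   [not invariant for t != 0]
(B) x^2 - y^2: (x cosh t + y sinh t)^2 - (x sinh t + y cosh t)^2 = x^2(cosh^2 t - sinh^2 t) + 2xy(cosh t sinh t - sinh t cosh t) + y^2(sinh^2 t - cosh^2 t) = x^2 - y^2   [invariant, using cosh^2 t - sinh^2 t = 1]
(C) x^2 + y^2: (x cosh t + y sinh t)^2 + (x sinh t + y cosh t)^2 = (x^2 + y^2)(cosh^2 t + sinh^2 t) + 4xy sinh t cosh t = (x^2 + y^2) cosh 2t + 2xy sinh 2t   [not invariant for t != 0]
(D) x^2 + 2xy + y^2: (x' + y')^2 with x' + y' = (x + y)(cosh t + sinh t) = (x + y)e^t, so it becomes (x + y)^2 e^(2t)   [not invariant for t != 0]

Only (B) x^2 - y^2 is unchanged; it is the Minkowski form preserved by Lorentz boosts, just as x^2 + y^2 is preserved by ordinary rotations.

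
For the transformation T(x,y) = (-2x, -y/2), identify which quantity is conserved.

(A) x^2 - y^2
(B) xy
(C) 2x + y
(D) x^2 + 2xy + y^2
B

An expression E(x,y) is invariant under T if E(T(x,y)) = E(x,y). Here T(x,y) = (-2x, -y/2).
Substitute the transformed coordinates into each option and compare with the original:
(A) x^2 - y^2  ->  (-2x)^2 - (-y/2)^2 = 4x^2 - y^2/4   [differs from x^2 - y^2: not invariant]
(B) xy  ->  (-2x)(-y/2) = xy   [equals xy: invariant]
(C) 2x + y  ->  2(-2x) + (-y/2) = -4x - y/2   [differs from 2x + y: not invariant]
(D) x^2 + 2xy + y^2  ->  (-2x)^2 + 2(-2x)(-y/2) + (-y/2)^2 = 4x^2 + 2xy + y^2/4   [differs from x^2 + 2xy + y^2: not invariant]

Only option (B), xy, is unchanged by the transformation.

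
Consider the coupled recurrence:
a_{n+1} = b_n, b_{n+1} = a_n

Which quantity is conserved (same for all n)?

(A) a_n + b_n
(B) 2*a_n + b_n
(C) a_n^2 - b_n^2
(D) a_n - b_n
A

Replace a_n by a_{n+1} = b_n and b_n by b_{n+1} = a_n in each option and simplify:
(A) a_n + b_n  ->  (b_n) + (a_n) = a_n + b_n   [conserved]
(B) 2*a_n + b_n  ->  2*(b_n) + (a_n) = a_n + 2*b_n   [not conserved]
(C) a_n^2 - b_n^2  ->  (b_n)^2 - (a_n)^2 = -a_n^2 + b_n^2   [not conserved]
(D) a_n - b_n  ->  (b_n) - (a_n) = -a_n + b_n   [not conserved]

Only (A) a_n + b_n returns to itself after one step, so it is the conserved quantity.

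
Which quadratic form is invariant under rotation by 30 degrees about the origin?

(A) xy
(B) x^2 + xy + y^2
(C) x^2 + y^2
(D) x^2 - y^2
C

Rotation by 30 degrees sends (x, y) to (sqrt(3)x/2 - y/2, x/2 + sqrt(3)y/2).
Substitute the transformed coordinates into each option and compare with the original:
(A) xy  ->  (sqrt(3)x/2 - y/2)(x/2 + sqrt(3)y/2) = sqrt(3)x^2/4 + xy/2 - sqrt(3)y^2/4   [differs from xy: not invariant]
(B) x^2 + xy + y^2  ->  (sqrt(3)x/2 - y/2)^2 + (sqrt(3)x/2 - y/2)(x/2 + sqrt(3)y/2) + (x/2 + sqrt(3)y/2)^2 = sqrt(3)x^2/4 + x^2 + xy/2 - sqrt(3)y^2/4 + y^2   [differs from x^2 + xy + y^2: not invariant]
(C) x^2 + y^2  ->  (sqrt(3)x/2 - y/2)^2 + (x/2 + sqrt(3)y/2)^2 = x^2 + y^2   [equals x^2 + y^2: invariant]
(D) x^2 - y^2  ->  (sqrt(3)x/2 - y/2)^2 - (x/2 + sqrt(3)y/2)^2 = x^2/2 - sqrt(3)xy - y^2/2   [differs from x^2 - y^2: not invariant]

Only option (C), x^2 + y^2, is unchanged by the transformation.
x^2 + y^2 is the squared distance from the origin, which rotations preserve.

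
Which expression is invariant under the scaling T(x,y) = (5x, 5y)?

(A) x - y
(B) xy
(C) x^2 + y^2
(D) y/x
D

Under the uniform scaling T(x,y) = (5x, 5y):
Substitute the transformed coordinates into each option and compare with the original:
(A) x - y  ->  (5x) - (5y) = 5x - 5y   [differs from x - y: not invariant]
(B) xy  ->  (5x)(5y) = 25xy   [differs from xy: not invariant]
(C) x^2 + y^2  ->  (5x)^2 + (5y)^2 = 25x^2 + 25y^2   [differs from x^2 + y^2: not invariant]
(D) y/x  ->  (5y)/(5x) = y/x   [equals y/x: invariant]

Only option (D), y/x, is unchanged by the transformation.
The common factor 5 cancels in a ratio of coordinates, while sums, products and sums of squares pick up factors of 5 or 25.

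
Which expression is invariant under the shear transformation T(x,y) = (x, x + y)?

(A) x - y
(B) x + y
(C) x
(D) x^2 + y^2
C

Under the shear T(x,y) = (x, x + y):
Substitute the transformed coordinates into each option and compare with the original:
(A) x - y  ->  (x) - (x + y) = -y   [differs from x - y: not invariant]
(B) x + y  ->  (x) + (x + y) = 2x + y   [differs from x + y: not invariant]
(C) x  ->  (x) = x   [equals x: invariant]
(D) x^2 + y^2  ->  (x)^2 + (x + y)^2 = 2x^2 + 2xy + y^2   [differs from x^2 + y^2: not invariant]

Only option (C), x, is unchanged by the transformation.
A vertical shear moves points parallel to the y-axis, so the x-coordinate (and any function of x alone) is unchanged.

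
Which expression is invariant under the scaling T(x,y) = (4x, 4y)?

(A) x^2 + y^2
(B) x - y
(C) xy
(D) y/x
D

Under the uniform scaling T(x,y) = (4x, 4y):
Substitute the transformed coordinates into each option and compare with the original:
(A) x^2 + y^2  ->  (4x)^2 + (4y)^2 = 16x^2 + 16y^2   [differs from x^2 + y^2: not invariant]
(B) x - y  ->  (4x) - (4y) = 4x - 4y   [differs from x - y: not invariant]
(C) xy  ->  (4x)(4y) = 16xy   [differs from xy: not invariant]
(D) y/x  ->  (4y)/(4x) = y/x   [equals y/x: invariant]

Only option (D), y/x, is unchanged by the transformation.
The common factor 4 cancels in a ratio of coordinates, while sums, products and sums of squares pick up factors of 4 or 16.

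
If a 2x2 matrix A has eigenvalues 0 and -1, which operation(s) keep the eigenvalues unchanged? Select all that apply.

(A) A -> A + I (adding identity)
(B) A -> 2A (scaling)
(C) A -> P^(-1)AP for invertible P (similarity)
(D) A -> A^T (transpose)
C and D

Eigenvalues are preserved by:
1. Similarity transformations: A -> P^(-1)AP (same characteristic polynomial)
2. Transpose: A^T has the same eigenvalues as A

Eigenvalues are NOT preserved by:
- Adding identity: eigenvalues become 0+1, -1+1
- Scaling: eigenvalues become 0, -2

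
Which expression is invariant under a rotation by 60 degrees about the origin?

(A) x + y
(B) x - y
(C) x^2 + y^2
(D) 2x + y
C

A rotation by 60 degrees sends (x, y) to (x/2 - sqrt(3)y/2, sqrt(3)x/2 + y/2).
Substitute the transformed coordinates into each option and compare with the original:
(A) x + y  ->  (x/2 - sqrt(3)y/2) + (sqrt(3)x/2 + y/2) = x/2 + sqrt(3)x/2 - sqrt(3)y/2 + y/2   [differs from x + y: not invariant]
(B) x - y  ->  (x/2 - sqrt(3)y/2) - (sqrt(3)x/2 + y/2) = -sqrt(3)x/2 + x/2 - sqrt(3)y/2 - y/2   [differs from x - y: not invariant]
(C) x^2 + y^2  ->  (x/2 - sqrt(3)y/2)^2 + (sqrt(3)x/2 + y/2)^2 = x^2 + y^2   [equals x^2 + y^2: invariant]
(D) 2x + y  ->  2(x/2 - sqrt(3)y/2) + (sqrt(3)x/2 + y/2) = sqrt(3)x/2 + x - sqrt(3)y + y/2   [differs from 2x + y: not invariant]

Only option (C), x^2 + y^2, is unchanged by the transformation.
Geometrically, x^2 + y^2 is the squared distance from the origin, which every rotation about the origin preserves.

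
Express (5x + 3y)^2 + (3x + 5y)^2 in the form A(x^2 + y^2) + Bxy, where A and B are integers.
34(x^2 + y^2) + 60xy

Expanding: (5x + 3y)^2 = 25x^2 + 30xy + 9y^2
(3x + 5y)^2 = 9x^2 + 30xy + 25y^2
Sum = (25+9)(x^2+y^2) + 60xy = 34(x^2 + y^2) + 60xy
This is symmetric in x and y.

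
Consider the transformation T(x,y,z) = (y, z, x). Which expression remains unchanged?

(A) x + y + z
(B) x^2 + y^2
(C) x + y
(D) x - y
A

Apply T(x,y,z) = (y, z, x) to each option, i.e. replace (x, y, z) by the transformed coordinates.
Substitute the transformed coordinates into each option and compare with the original:
(A) x + y + z  ->  (y) + (z) + (x) = x + y + z   [equals x + y + z: invariant]
(B) x^2 + y^2  ->  (y)^2 + (z)^2 = y^2 + z^2   [differs from x^2 + y^2: not invariant]
(C) x + y  ->  (y) + (z) = y + z   [differs from x + y: not invariant]
(D) x - y  ->  (y) - (z) = y - z   [differs from x - y: not invariant]

Only option (A), x + y + z, is unchanged by the transformation.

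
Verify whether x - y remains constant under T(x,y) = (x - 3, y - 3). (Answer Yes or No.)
Yes

Substitute T(x,y) = (x - 3, y - 3) into the expression and compare with the original.

Original: x - y
After applying T: (x - 3) - (y - 3) = x - y

This is identical to the original x - y, so the expression is invariant.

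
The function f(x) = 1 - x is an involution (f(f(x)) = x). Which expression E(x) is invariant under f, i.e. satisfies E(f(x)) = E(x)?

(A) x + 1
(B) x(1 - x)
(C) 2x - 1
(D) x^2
B

Replace x by f(x) = 1 - x in each option and simplify. As a quick numerical cross-check, also compare E(5) with E(f(5)) = E(-4).

(A) x + 1  ->  (1 - x) + 1 = 2 - x; check: E(5) = 6 but E(-4) = -3.   [not invariant]
(B) x(1 - x)  ->  (1 - x)(1 - (1 - x)), which simplifies back to x(1 - x); check: E(5) = -20, E(-4) = -20.   [invariant]
(C) 2x - 1  ->  2(1 - x) - 1 = 1 - 2x; check: E(5) = 9 but E(-4) = -9.   [not invariant]
(D) x^2  ->  (1 - x)^2 = (x - 1)^2; check: E(5) = 25 but E(-4) = 16.   [not invariant]

Only (B) is unchanged. E is symmetric under swapping x with f(x) = 1 - x, which is exactly what an involution does.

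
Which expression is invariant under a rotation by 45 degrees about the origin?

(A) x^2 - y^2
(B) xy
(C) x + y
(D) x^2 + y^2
D

A rotation by 45 degrees sends (x, y) to (sqrt(2)x/2 - sqrt(2)y/2, sqrt(2)x/2 + sqrt(2)y/2).
Substitute the transformed coordinates into each option and compare with the original:
(A) x^2 - y^2  ->  (sqrt(2)x/2 - sqrt(2)y/2)^2 - (sqrt(2)x/2 + sqrt(2)y/2)^2 = -2xy   [differs from x^2 - y^2: not invariant]
(B) xy  ->  (sqrt(2)x/2 - sqrt(2)y/2)(sqrt(2)x/2 + sqrt(2)y/2) = x^2/2 - y^2/2   [differs from xy: not invariant]
(C) x + y  ->  (sqrt(2)x/2 - sqrt(2)y/2) + (sqrt(2)x/2 + sqrt(2)y/2) = sqrt(2)x   [differs from x + y: not invariant]
(D) x^2 + y^2  ->  (sqrt(2)x/2 - sqrt(2)y/2)^2 + (sqrt(2)x/2 + sqrt(2)y/2)^2 = x^2 + y^2   [equals x^2 + y^2: invariant]

Only option (D), x^2 + y^2, is unchanged by the transformation.
Geometrically, x^2 + y^2 is the squared distance from the origin, which every rotation about the origin preserves.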